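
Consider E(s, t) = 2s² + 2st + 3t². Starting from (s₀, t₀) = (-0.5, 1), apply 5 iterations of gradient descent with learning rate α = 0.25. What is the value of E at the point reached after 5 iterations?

0.150146484375

∇E = (4s + 2t, 2s + 6t)
Step 1: at (-0.5, 1), ∇E = (0, 5) → (-0.5, 1) − 0.25·(0, 5) = (-0.5, -0.25)
Step 2: at (-0.5, -0.25), ∇E = (-2.5, -2.5) → (-0.5, -0.25) − 0.25·(-2.5, -2.5) = (0.125, 0.375)
Step 3: at (0.125, 0.375), ∇E = (1.25, 2.5) → (0.125, 0.375) − 0.25·(1.25, 2.5) = (-0.1875, -0.25)
Step 4: at (-0.1875, -0.25), ∇E = (-1.25, -1.875) → (-0.1875, -0.25) − 0.25·(-1.25, -1.875) = (0.125, 0.21875)
Step 5: at (0.125, 0.21875), ∇E = (0.9375, 1.5625) → (0.125, 0.21875) − 0.25·(0.9375, 1.5625) = (-0.109375, -0.171875)
E(-0.109375, -0.171875) = 0.150146484375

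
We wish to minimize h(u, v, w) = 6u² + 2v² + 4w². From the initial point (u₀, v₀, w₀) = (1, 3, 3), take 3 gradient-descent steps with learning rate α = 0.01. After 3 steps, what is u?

0.681472

∇h = (12u, 4v, 8w)
Step 1: at (1, 3, 3), ∇h = (12, 12, 24) → (1, 3, 3) − 0.01·(12, 12, 24) = (0.88, 2.88, 2.76)
Step 2: at (0.88, 2.88, 2.76), ∇h = (10.56, 11.52, 22.08) → (0.88, 2.88, 2.76) − 0.01·(10.56, 11.52, 22.08) = (0.7744, 2.7648, 2.5392)
Step 3: at (0.7744, 2.7648, 2.5392), ∇h = (9.2928, 11.0592, 20.3136) → (0.7744, 2.7648, 2.5392) − 0.01·(9.2928, 11.0592, 20.3136) = (0.681472, 2.654208, 2.336064)
u = 0.681472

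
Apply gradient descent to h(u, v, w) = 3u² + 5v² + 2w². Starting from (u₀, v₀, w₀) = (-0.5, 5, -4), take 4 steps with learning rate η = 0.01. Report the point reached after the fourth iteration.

(-0.39037448, 3.2805, -3.39738624)

∇h = (6u, 10v, 4w)
Step 1: at (-0.5, 5, -4), ∇h = (-3, 50, -16) → (-0.5, 5, -4) − 0.01·(-3, 50, -16) = (-0.47, 4.5, -3.84)
Step 2: at (-0.47, 4.5, -3.84), ∇h = (-2.82, 45, -15.36) → (-0.47, 4.5, -3.84) − 0.01·(-2.82, 45, -15.36) = (-0.4418, 4.05, -3.6864)
Step 3: at (-0.4418, 4.05, -3.6864), ∇h = (-2.6508, 40.5, -14.7456) → (-0.4418, 4.05, -3.6864) − 0.01·(-2.6508, 40.5, -14.7456) = (-0.415292, 3.645, -3.538944)
Step 4: at (-0.415292, 3.645, -3.538944), ∇h = (-2.491752, 36.45, -14.155776) → (-0.415292, 3.645, -3.538944) − 0.01·(-2.491752, 36.45, -14.155776) = (-0.39037448, 3.2805, -3.39738624)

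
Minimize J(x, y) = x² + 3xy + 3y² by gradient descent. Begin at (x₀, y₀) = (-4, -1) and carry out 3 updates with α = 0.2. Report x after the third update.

-1.92

∇J = (2x + 3y, 3x + 6y)
Step 1: at (-4, -1), ∇J = (-11, -18) → (-4, -1) − 0.2·(-11, -18) = (-1.8, 2.6)
Step 2: at (-1.8, 2.6), ∇J = (4.2, 10.2) → (-1.8, 2.6) − 0.2·(4.2, 10.2) = (-2.64, 0.56)
Step 3: at (-2.64, 0.56), ∇J = (-3.6, -4.56) → (-2.64, 0.56) − 0.2·(-3.6, -4.56) = (-1.92, 1.472)
x = -1.92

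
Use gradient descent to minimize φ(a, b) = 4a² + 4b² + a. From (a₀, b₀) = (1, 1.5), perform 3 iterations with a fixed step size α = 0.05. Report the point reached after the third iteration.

∇φ = (8a + 1, 8b)
(a₁, b₁) = (1, 1.5) − 0.05·(9, 12) = (0.55, 0.9)
(a₂, b₂) = (0.55, 0.9) − 0.05·(5.4, 7.2) = (0.28, 0.54)
(a₃, b₃) = (0.28, 0.54) − 0.05·(3.24, 4.32) = (0.118, 0.324)

(0.118, 0.324)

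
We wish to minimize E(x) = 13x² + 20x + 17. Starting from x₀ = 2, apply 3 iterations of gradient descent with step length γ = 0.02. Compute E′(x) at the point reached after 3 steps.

E′(x) = 26x + 20
x₁ = 2 − 0.02·72 = 0.56
x₂ = 0.56 − 0.02·34.56 = -0.1312
x₃ = -0.1312 − 0.02·16.5888 = -0.462976
E′(x) at (-0.462976) = 7.962624

7.962624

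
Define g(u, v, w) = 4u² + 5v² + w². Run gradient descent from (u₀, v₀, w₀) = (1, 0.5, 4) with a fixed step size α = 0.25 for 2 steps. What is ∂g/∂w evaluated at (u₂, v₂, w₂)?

∇g = (8u, 10v, 2w)
Step 1: at (1, 0.5, 4), ∇g = (8, 5, 8) → (1, 0.5, 4) − 0.25·(8, 5, 8) = (-1, -0.75, 2)
Step 2: at (-1, -0.75, 2), ∇g = (-8, -7.5, 4) → (-1, -0.75, 2) − 0.25·(-8, -7.5, 4) = (1, 1.125, 1)
∂g/∂w at (1, 1.125, 1) = 2

2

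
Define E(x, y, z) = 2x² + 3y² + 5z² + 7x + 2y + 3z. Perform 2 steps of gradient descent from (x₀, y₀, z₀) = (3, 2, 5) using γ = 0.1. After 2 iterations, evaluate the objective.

∇E = (4x + 7, 6y + 2, 10z + 3)
Step 1: at (3, 2, 5), ∇E = (19, 14, 53) → (3, 2, 5) − 0.1·(19, 14, 53) = (1.1, 0.6, -0.3)
Step 2: at (1.1, 0.6, -0.3), ∇E = (11.4, 5.6, 0) → (1.1, 0.6, -0.3) − 0.1·(11.4, 5.6, 0) = (-0.04, 0.04, -0.3)
E(-0.04, 0.04, -0.3) = -0.642

-0.642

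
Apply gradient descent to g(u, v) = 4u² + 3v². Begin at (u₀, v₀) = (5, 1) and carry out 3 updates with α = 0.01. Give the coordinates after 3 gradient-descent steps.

(3.89344, 0.830584)

∇g = (8u, 6v)
(u₁, v₁) = (5, 1) − 0.01·(40, 6) = (4.6, 0.94)
(u₂, v₂) = (4.6, 0.94) − 0.01·(36.8, 5.64) = (4.232, 0.8836)
(u₃, v₃) = (4.232, 0.8836) − 0.01·(33.856, 5.3016) = (3.89344, 0.830584)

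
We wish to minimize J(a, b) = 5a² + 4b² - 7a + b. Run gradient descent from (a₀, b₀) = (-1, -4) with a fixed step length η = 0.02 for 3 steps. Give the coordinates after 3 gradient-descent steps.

(-0.1704, -2.421728)

∇J = (10a - 7, 8b + 1)
(a₁, b₁) = (-1, -4) − 0.02·(-17, -31) = (-0.66, -3.38)
(a₂, b₂) = (-0.66, -3.38) − 0.02·(-13.6, -26.04) = (-0.388, -2.8592)
(a₃, b₃) = (-0.388, -2.8592) − 0.02·(-10.88, -21.8736) = (-0.1704, -2.421728)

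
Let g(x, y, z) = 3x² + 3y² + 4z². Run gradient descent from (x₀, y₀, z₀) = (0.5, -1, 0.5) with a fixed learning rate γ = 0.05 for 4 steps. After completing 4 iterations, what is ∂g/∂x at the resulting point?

∇g = (6x, 6y, 8z)
(x₁, y₁, z₁) = (0.5, -1, 0.5) − 0.05·(3, -6, 4) = (0.35, -0.7, 0.3)
(x₂, y₂, z₂) = (0.35, -0.7, 0.3) − 0.05·(2.1, -4.2, 2.4) = (0.245, -0.49, 0.18)
(x₃, y₃, z₃) = (0.245, -0.49, 0.18) − 0.05·(1.47, -2.94, 1.44) = (0.1715, -0.343, 0.108)
(x₄, y₄, z₄) = (0.1715, -0.343, 0.108) − 0.05·(1.029, -2.058, 0.864) = (0.12005, -0.2401, 0.0648)
∂g/∂x at (0.12005, -0.2401, 0.0648) = 0.7203

0.7203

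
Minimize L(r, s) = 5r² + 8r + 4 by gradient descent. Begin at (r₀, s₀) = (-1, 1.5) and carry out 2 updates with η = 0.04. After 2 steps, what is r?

∇L = (10r + 8, 0)
(r₁, s₁) = (-1, 1.5) − 0.04·(-2, 0) = (-0.92, 1.5)
(r₂, s₂) = (-0.92, 1.5) − 0.04·(-1.2, 0) = (-0.872, 1.5)
r = -0.872

-0.872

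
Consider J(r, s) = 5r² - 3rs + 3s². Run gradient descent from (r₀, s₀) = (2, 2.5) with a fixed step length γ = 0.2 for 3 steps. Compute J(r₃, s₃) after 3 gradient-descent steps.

∇J = (10r - 3s, -3r + 6s)
(r₁, s₁) = (2, 2.5) − 0.2·(12.5, 9) = (-0.5, 0.7)
(r₂, s₂) = (-0.5, 0.7) − 0.2·(-7.1, 5.7) = (0.92, -0.44)
(r₃, s₃) = (0.92, -0.44) − 0.2·(10.52, -5.4) = (-1.184, 0.64)
J(-1.184, 0.64) = 10.51136

10.51136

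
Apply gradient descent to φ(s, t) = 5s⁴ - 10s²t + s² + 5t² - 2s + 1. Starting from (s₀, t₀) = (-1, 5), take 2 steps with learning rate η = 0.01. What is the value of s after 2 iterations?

∇φ = (20s³ - 20st + 2s - 2, -10s² + 10t)
(s₁, t₁) = (-1, 5) − 0.01·(76, 40) = (-1.76, 4.6)
(s₂, t₂) = (-1.76, 4.6) − 0.01·(47.36448, 15.024) = (-2.2336448, 4.44976)
s = -2.2336448

-2.2336448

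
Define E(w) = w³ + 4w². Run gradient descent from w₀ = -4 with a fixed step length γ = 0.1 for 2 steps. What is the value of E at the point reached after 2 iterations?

-723.555581952

E′(w) = 3w² + 8w
w₁ = -4 − 0.1·16 = -5.6
w₂ = -5.6 − 0.1·49.28 = -10.528
E(-10.528) = -723.555581952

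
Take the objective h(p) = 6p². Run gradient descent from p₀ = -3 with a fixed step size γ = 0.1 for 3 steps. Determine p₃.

0.024

h′(p) = 12p
p₁ = -3 − 0.1·(-36) = 0.6
p₂ = 0.6 − 0.1·7.2 = -0.12
p₃ = -0.12 − 0.1·(-1.44) = 0.024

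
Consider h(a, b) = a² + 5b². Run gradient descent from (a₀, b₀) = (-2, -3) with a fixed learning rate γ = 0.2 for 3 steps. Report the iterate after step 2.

(-0.72, -3)

∇h = (2a, 10b)
Step 1: at (-2, -3), ∇h = (-4, -30) → (-2, -3) − 0.2·(-4, -30) = (-1.2, 3)
Step 2: at (-1.2, 3), ∇h = (-2.4, 30) → (-1.2, 3) − 0.2·(-2.4, 30) = (-0.72, -3)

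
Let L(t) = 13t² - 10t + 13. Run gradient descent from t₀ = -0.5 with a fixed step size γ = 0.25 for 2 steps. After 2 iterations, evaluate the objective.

9320.078125

L′(t) = 26t - 10
Step 1: L′(-0.5) = -23; t₁ = -0.5 − 0.25·(-23) = 5.25
Step 2: L′(5.25) = 126.5; t₂ = 5.25 − 0.25·126.5 = -26.375
L(-26.375) = 9320.078125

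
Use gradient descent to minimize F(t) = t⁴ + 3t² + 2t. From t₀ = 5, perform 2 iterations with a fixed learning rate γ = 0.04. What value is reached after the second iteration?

677.91922432

F′(t) = 4t³ + 6t + 2
t₁ = 5 − 0.04·532 = -16.28
t₂ = -16.28 − 0.04·(-17354.980608) = 677.91922432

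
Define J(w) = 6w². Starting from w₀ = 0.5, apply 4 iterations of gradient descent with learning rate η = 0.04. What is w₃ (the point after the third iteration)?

J′(w) = 12w
Step 1: J′(0.5) = 6; w₁ = 0.5 − 0.04·6 = 0.26
Step 2: J′(0.26) = 3.12; w₂ = 0.26 − 0.04·3.12 = 0.1352
Step 3: J′(0.1352) = 1.6224; w₃ = 0.1352 − 0.04·1.6224 = 0.070304

0.070304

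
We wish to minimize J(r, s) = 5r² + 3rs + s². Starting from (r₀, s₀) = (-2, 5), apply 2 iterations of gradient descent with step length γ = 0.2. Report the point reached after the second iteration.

∇J = (10r + 3s, 3r + 2s)
(r₁, s₁) = (-2, 5) − 0.2·(-5, 4) = (-1, 4.2)
(r₂, s₂) = (-1, 4.2) − 0.2·(2.6, 5.4) = (-1.52, 3.12)

(-1.52, 3.12)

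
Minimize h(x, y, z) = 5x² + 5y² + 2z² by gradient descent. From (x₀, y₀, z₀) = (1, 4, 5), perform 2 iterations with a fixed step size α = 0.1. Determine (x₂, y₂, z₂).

∇h = (10x, 10y, 4z)
Step 1: at (1, 4, 5), ∇h = (10, 40, 20) → (1, 4, 5) − 0.1·(10, 40, 20) = (0, 0, 3)
Step 2: at (0, 0, 3), ∇h = (0, 0, 12) → (0, 0, 3) − 0.1·(0, 0, 12) = (0, 0, 1.8)

(0, 0, 1.8)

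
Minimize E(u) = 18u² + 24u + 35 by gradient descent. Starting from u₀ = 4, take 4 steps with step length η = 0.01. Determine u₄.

0.11627008

E′(u) = 36u + 24
Step 1: E′(4) = 168; u₁ = 4 − 0.01·168 = 2.32
Step 2: E′(2.32) = 107.52; u₂ = 2.32 − 0.01·107.52 = 1.2448
Step 3: E′(1.2448) = 68.8128; u₃ = 1.2448 − 0.01·68.8128 = 0.556672
Step 4: E′(0.556672) = 44.040192; u₄ = 0.556672 − 0.01·44.040192 = 0.11627008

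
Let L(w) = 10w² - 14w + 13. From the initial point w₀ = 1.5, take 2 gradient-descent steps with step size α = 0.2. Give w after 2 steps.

L′(w) = 20w - 14
w₁ = 1.5 − 0.2·16 = -1.7
w₂ = -1.7 − 0.2·(-48) = 7.9

7.9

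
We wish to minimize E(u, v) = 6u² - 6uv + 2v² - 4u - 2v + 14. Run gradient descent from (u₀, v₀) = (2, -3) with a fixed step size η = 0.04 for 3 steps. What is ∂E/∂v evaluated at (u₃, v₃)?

∇E = (12u - 6v - 4, -6u + 4v - 2)
Step 1: at (2, -3), ∇E = (38, -26) → (2, -3) − 0.04·(38, -26) = (0.48, -1.96)
Step 2: at (0.48, -1.96), ∇E = (13.52, -12.72) → (0.48, -1.96) − 0.04·(13.52, -12.72) = (-0.0608, -1.4512)
Step 3: at (-0.0608, -1.4512), ∇E = (3.9776, -7.44) → (-0.0608, -1.4512) − 0.04·(3.9776, -7.44) = (-0.219904, -1.1536)
∂E/∂v at (-0.219904, -1.1536) = -5.294976

-5.294976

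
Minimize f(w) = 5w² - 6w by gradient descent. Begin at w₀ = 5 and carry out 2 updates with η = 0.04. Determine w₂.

2.184

f′(w) = 10w - 6
Step 1: f′(5) = 44; w₁ = 5 − 0.04·44 = 3.24
Step 2: f′(3.24) = 26.4; w₂ = 3.24 − 0.04·26.4 = 2.184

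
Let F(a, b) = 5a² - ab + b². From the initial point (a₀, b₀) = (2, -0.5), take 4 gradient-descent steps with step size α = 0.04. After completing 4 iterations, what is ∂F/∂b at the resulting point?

-0.66075648

∇F = (10a - b, -a + 2b)
(a₁, b₁) = (2, -0.5) − 0.04·(20.5, -3) = (1.18, -0.38)
(a₂, b₂) = (1.18, -0.38) − 0.04·(12.18, -1.94) = (0.6928, -0.3024)
(a₃, b₃) = (0.6928, -0.3024) − 0.04·(7.2304, -1.2976) = (0.403584, -0.250496)
(a₄, b₄) = (0.403584, -0.250496) − 0.04·(4.286336, -0.904576) = (0.23213056, -0.21431296)
∂F/∂b at (0.23213056, -0.21431296) = -0.66075648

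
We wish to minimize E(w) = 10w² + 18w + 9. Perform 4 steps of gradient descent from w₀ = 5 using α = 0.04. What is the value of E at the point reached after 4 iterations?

0.900891136

E′(w) = 20w + 18
w₁ = 5 − 0.04·118 = 0.28
w₂ = 0.28 − 0.04·23.6 = -0.664
w₃ = -0.664 − 0.04·4.72 = -0.8528
w₄ = -0.8528 − 0.04·0.944 = -0.89056
E(-0.89056) = 0.900891136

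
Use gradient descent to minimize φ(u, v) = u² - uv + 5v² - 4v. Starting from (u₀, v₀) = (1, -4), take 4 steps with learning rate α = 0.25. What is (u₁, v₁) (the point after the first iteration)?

∇φ = (2u - v, -u + 10v - 4)
Step 1: at (1, -4), ∇φ = (6, -45) → (1, -4) − 0.25·(6, -45) = (-0.5, 7.25)

(-0.5, 7.25)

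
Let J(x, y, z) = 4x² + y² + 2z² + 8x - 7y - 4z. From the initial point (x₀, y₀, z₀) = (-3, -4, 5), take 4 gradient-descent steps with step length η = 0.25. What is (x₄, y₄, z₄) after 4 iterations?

(-3, 3.03125, 1)

∇J = (8x + 8, 2y - 7, 4z - 4)
Step 1: at (-3, -4, 5), ∇J = (-16, -15, 16) → (-3, -4, 5) − 0.25·(-16, -15, 16) = (1, -0.25, 1)
Step 2: at (1, -0.25, 1), ∇J = (16, -7.5, 0) → (1, -0.25, 1) − 0.25·(16, -7.5, 0) = (-3, 1.625, 1)
Step 3: at (-3, 1.625, 1), ∇J = (-16, -3.75, 0) → (-3, 1.625, 1) − 0.25·(-16, -3.75, 0) = (1, 2.5625, 1)
Step 4: at (1, 2.5625, 1), ∇J = (16, -1.875, 0) → (1, 2.5625, 1) − 0.25·(16, -1.875, 0) = (-3, 3.03125, 1)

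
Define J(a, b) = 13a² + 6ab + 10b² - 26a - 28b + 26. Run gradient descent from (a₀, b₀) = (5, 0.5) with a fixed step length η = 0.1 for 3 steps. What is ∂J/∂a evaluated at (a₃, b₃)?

-639.8

∇J = (26a + 6b - 26, 6a + 20b - 28)
Step 1: at (5, 0.5), ∇J = (107, 12) → (5, 0.5) − 0.1·(107, 12) = (-5.7, -0.7)
Step 2: at (-5.7, -0.7), ∇J = (-178.4, -76.2) → (-5.7, -0.7) − 0.1·(-178.4, -76.2) = (12.14, 6.92)
Step 3: at (12.14, 6.92), ∇J = (331.16, 183.24) → (12.14, 6.92) − 0.1·(331.16, 183.24) = (-20.976, -11.404)
∂J/∂a at (-20.976, -11.404) = -639.8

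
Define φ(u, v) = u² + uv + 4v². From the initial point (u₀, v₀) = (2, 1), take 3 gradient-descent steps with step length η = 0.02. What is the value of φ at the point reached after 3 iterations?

∇φ = (2u + v, u + 8v)
Step 1: at (2, 1), ∇φ = (5, 10) → (2, 1) − 0.02·(5, 10) = (1.9, 0.8)
Step 2: at (1.9, 0.8), ∇φ = (4.6, 8.3) → (1.9, 0.8) − 0.02·(4.6, 8.3) = (1.808, 0.634)
Step 3: at (1.808, 0.634), ∇φ = (4.25, 6.88) → (1.808, 0.634) − 0.02·(4.25, 6.88) = (1.723, 0.4964)
φ(1.723, 0.4964) = 4.80967804

4.80967804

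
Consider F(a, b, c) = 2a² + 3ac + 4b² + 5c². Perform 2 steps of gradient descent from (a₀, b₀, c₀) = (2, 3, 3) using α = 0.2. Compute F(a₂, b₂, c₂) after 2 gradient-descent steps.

175.5776

∇F = (4a + 3c, 8b, 3a + 10c)
(a₁, b₁, c₁) = (2, 3, 3) − 0.2·(17, 24, 36) = (-1.4, -1.8, -4.2)
(a₂, b₂, c₂) = (-1.4, -1.8, -4.2) − 0.2·(-18.2, -14.4, -46.2) = (2.24, 1.08, 5.04)
F(2.24, 1.08, 5.04) = 175.5776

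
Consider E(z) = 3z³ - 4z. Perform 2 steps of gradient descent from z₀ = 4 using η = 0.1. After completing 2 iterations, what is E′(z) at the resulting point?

89277.44

E′(z) = 9z² - 4
z₁ = 4 − 0.1·140 = -10
z₂ = -10 − 0.1·896 = -99.6
E′(z) at (-99.6) = 89277.44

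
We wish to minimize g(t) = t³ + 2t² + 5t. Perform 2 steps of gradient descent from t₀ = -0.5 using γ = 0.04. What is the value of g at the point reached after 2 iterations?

-3.219728320063

g′(t) = 3t² + 4t + 5
Step 1: g′(-0.5) = 3.75; t₁ = -0.5 − 0.04·3.75 = -0.65
Step 2: g′(-0.65) = 3.6675; t₂ = -0.65 − 0.04·3.6675 = -0.7967
g(-0.7967) = -3.219728320063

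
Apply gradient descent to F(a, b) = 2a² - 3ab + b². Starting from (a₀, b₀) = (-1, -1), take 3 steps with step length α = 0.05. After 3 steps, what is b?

∇F = (4a - 3b, -3a + 2b)
(a₁, b₁) = (-1, -1) − 0.05·(-1, 1) = (-0.95, -1.05)
(a₂, b₂) = (-0.95, -1.05) − 0.05·(-0.65, 0.75) = (-0.9175, -1.0875)
(a₃, b₃) = (-0.9175, -1.0875) − 0.05·(-0.4075, 0.5775) = (-0.897125, -1.116375)
b = -1.116375

-1.116375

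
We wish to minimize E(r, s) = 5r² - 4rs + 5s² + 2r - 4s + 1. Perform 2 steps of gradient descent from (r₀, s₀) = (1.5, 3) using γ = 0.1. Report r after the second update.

∇E = (10r - 4s + 2, -4r + 10s - 4)
Step 1: at (1.5, 3), ∇E = (5, 20) → (1.5, 3) − 0.1·(5, 20) = (1, 1)
Step 2: at (1, 1), ∇E = (8, 2) → (1, 1) − 0.1·(8, 2) = (0.2, 0.8)
r = 0.2

0.2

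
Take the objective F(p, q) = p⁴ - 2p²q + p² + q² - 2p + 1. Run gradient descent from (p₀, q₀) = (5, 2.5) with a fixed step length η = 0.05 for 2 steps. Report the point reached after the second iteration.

∇F = (4p³ - 4pq + 2p - 2, -2p² + 2q)
(p₁, q₁) = (5, 2.5) − 0.05·(458, -45) = (-17.9, 4.75)
(p₂, q₂) = (-17.9, 4.75) − 0.05·(-22639.056, -631.32) = (1114.0528, 36.316)

(1114.0528, 36.316)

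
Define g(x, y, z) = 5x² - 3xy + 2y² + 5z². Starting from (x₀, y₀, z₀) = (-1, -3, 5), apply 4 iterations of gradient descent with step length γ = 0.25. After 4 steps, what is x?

2.21484375

∇g = (10x - 3y, -3x + 4y, 10z)
Step 1: at (-1, -3, 5), ∇g = (-1, -9, 50) → (-1, -3, 5) − 0.25·(-1, -9, 50) = (-0.75, -0.75, -7.5)
Step 2: at (-0.75, -0.75, -7.5), ∇g = (-5.25, -0.75, -75) → (-0.75, -0.75, -7.5) − 0.25·(-5.25, -0.75, -75) = (0.5625, -0.5625, 11.25)
Step 3: at (0.5625, -0.5625, 11.25), ∇g = (7.3125, -3.9375, 112.5) → (0.5625, -0.5625, 11.25) − 0.25·(7.3125, -3.9375, 112.5) = (-1.265625, 0.421875, -16.875)
Step 4: at (-1.265625, 0.421875, -16.875), ∇g = (-13.921875, 5.484375, -168.75) → (-1.265625, 0.421875, -16.875) − 0.25·(-13.921875, 5.484375, -168.75) = (2.21484375, -0.94921875, 25.3125)
x = 2.21484375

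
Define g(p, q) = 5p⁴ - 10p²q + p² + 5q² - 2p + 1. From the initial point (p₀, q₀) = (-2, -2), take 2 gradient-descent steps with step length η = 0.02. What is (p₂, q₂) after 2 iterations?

(-8.0500352, 1.06528)

∇g = (20p³ - 20pq + 2p - 2, -10p² + 10q)
(p₁, q₁) = (-2, -2) − 0.02·(-246, -60) = (2.92, -0.8)
(p₂, q₂) = (2.92, -0.8) − 0.02·(548.50176, -93.264) = (-8.0500352, 1.06528)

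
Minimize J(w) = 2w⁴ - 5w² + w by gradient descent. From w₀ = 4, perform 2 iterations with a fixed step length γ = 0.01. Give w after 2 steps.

J′(w) = 8w³ - 10w + 1
Step 1: J′(4) = 473; w₁ = 4 − 0.01·473 = -0.73
Step 2: J′(-0.73) = 5.187864; w₂ = -0.73 − 0.01·5.187864 = -0.78187864

-0.78187864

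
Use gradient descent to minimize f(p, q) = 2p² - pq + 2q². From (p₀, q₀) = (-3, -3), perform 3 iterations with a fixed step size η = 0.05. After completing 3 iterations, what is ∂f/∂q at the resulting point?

∇f = (4p - q, -p + 4q)
Step 1: at (-3, -3), ∇f = (-9, -9) → (-3, -3) − 0.05·(-9, -9) = (-2.55, -2.55)
Step 2: at (-2.55, -2.55), ∇f = (-7.65, -7.65) → (-2.55, -2.55) − 0.05·(-7.65, -7.65) = (-2.1675, -2.1675)
Step 3: at (-2.1675, -2.1675), ∇f = (-6.5025, -6.5025) → (-2.1675, -2.1675) − 0.05·(-6.5025, -6.5025) = (-1.842375, -1.842375)
∂f/∂q at (-1.842375, -1.842375) = -5.527125

-5.527125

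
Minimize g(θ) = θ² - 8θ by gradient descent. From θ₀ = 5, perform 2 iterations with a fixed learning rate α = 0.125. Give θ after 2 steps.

4.5625

g′(θ) = 2θ - 8
θ₁ = 5 − 0.125·2 = 4.75
θ₂ = 4.75 − 0.125·1.5 = 4.5625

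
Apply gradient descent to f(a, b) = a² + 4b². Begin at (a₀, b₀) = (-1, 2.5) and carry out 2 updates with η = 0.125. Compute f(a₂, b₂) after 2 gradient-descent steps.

0.31640625

∇f = (2a, 8b)
Step 1: at (-1, 2.5), ∇f = (-2, 20) → (-1, 2.5) − 0.125·(-2, 20) = (-0.75, 0)
Step 2: at (-0.75, 0), ∇f = (-1.5, 0) → (-0.75, 0) − 0.125·(-1.5, 0) = (-0.5625, 0)
f(-0.5625, 0) = 0.31640625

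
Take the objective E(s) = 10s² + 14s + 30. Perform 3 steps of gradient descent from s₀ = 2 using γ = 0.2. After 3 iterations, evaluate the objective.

53169.2

E′(s) = 20s + 14
Step 1: E′(2) = 54; s₁ = 2 − 0.2·54 = -8.8
Step 2: E′(-8.8) = -162; s₂ = -8.8 − 0.2·(-162) = 23.6
Step 3: E′(23.6) = 486; s₃ = 23.6 − 0.2·486 = -73.6
E(-73.6) = 53169.2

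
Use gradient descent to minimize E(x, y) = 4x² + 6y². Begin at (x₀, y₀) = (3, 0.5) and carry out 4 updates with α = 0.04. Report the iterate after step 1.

∇E = (8x, 12y)
Step 1: at (3, 0.5), ∇E = (24, 6) → (3, 0.5) − 0.04·(24, 6) = (2.04, 0.26)

(2.04, 0.26)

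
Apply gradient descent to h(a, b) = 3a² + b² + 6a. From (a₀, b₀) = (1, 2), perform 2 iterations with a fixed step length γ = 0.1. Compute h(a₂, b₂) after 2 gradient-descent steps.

∇h = (6a + 6, 2b)
Step 1: at (1, 2), ∇h = (12, 4) → (1, 2) − 0.1·(12, 4) = (-0.2, 1.6)
Step 2: at (-0.2, 1.6), ∇h = (4.8, 3.2) → (-0.2, 1.6) − 0.1·(4.8, 3.2) = (-0.68, 1.28)
h(-0.68, 1.28) = -1.0544

-1.0544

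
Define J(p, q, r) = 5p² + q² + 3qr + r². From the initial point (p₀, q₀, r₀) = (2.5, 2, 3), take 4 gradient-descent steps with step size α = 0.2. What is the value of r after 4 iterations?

1.0368

∇J = (10p, 2q + 3r, 3q + 2r)
(p₁, q₁, r₁) = (2.5, 2, 3) − 0.2·(25, 13, 12) = (-2.5, -0.6, 0.6)
(p₂, q₂, r₂) = (-2.5, -0.6, 0.6) − 0.2·(-25, 0.6, -0.6) = (2.5, -0.72, 0.72)
(p₃, q₃, r₃) = (2.5, -0.72, 0.72) − 0.2·(25, 0.72, -0.72) = (-2.5, -0.864, 0.864)
(p₄, q₄, r₄) = (-2.5, -0.864, 0.864) − 0.2·(-25, 0.864, -0.864) = (2.5, -1.0368, 1.0368)
r = 1.0368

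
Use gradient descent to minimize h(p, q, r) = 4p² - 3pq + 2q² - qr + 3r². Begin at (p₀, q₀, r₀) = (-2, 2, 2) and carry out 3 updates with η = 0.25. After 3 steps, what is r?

∇h = (8p - 3q, -3p + 4q - r, -q + 6r)
(p₁, q₁, r₁) = (-2, 2, 2) − 0.25·(-22, 12, 10) = (3.5, -1, -0.5)
(p₂, q₂, r₂) = (3.5, -1, -0.5) − 0.25·(31, -14, -2) = (-4.25, 2.5, 0)
(p₃, q₃, r₃) = (-4.25, 2.5, 0) − 0.25·(-41.5, 22.75, -2.5) = (6.125, -3.1875, 0.625)
r = 0.625

0.625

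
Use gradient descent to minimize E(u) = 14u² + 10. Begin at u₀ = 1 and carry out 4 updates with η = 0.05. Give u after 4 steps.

E′(u) = 28u
Step 1: E′(1) = 28; u₁ = 1 − 0.05·28 = -0.4
Step 2: E′(-0.4) = -11.2; u₂ = -0.4 − 0.05·(-11.2) = 0.16
Step 3: E′(0.16) = 4.48; u₃ = 0.16 − 0.05·4.48 = -0.064
Step 4: E′(-0.064) = -1.792; u₄ = -0.064 − 0.05·(-1.792) = 0.0256

0.0256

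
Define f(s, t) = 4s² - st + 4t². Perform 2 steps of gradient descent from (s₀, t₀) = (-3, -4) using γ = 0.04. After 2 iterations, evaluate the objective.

∇f = (8s - t, -s + 8t)
(s₁, t₁) = (-3, -4) − 0.04·(-20, -29) = (-2.2, -2.84)
(s₂, t₂) = (-2.2, -2.84) − 0.04·(-14.76, -20.52) = (-1.6096, -2.0192)
f(-1.6096, -2.0192) = 23.42181888

23.42181888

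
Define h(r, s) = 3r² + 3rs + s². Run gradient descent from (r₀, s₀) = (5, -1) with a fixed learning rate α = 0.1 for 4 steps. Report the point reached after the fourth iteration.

(1.3133, -2.4265)

∇h = (6r + 3s, 3r + 2s)
Step 1: at (5, -1), ∇h = (27, 13) → (5, -1) − 0.1·(27, 13) = (2.3, -2.3)
Step 2: at (2.3, -2.3), ∇h = (6.9, 2.3) → (2.3, -2.3) − 0.1·(6.9, 2.3) = (1.61, -2.53)
Step 3: at (1.61, -2.53), ∇h = (2.07, -0.23) → (1.61, -2.53) − 0.1·(2.07, -0.23) = (1.403, -2.507)
Step 4: at (1.403, -2.507), ∇h = (0.897, -0.805) → (1.403, -2.507) − 0.1·(0.897, -0.805) = (1.3133, -2.4265)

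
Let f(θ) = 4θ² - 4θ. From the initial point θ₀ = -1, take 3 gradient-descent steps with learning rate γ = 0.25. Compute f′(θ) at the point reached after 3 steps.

f′(θ) = 8θ - 4
Step 1: f′(-1) = -12; θ₁ = -1 − 0.25·(-12) = 2
Step 2: f′(2) = 12; θ₂ = 2 − 0.25·12 = -1
Step 3: f′(-1) = -12; θ₃ = -1 − 0.25·(-12) = 2
f′(θ) at (2) = 12

12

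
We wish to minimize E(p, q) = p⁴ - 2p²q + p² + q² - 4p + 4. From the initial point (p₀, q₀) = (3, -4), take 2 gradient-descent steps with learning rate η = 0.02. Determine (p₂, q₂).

(-0.02872832, -3.339776)

∇E = (4p³ - 4pq + 2p - 4, -2p² + 2q)
(p₁, q₁) = (3, -4) − 0.02·(158, -26) = (-0.16, -3.48)
(p₂, q₂) = (-0.16, -3.48) − 0.02·(-6.563584, -7.0112) = (-0.02872832, -3.339776)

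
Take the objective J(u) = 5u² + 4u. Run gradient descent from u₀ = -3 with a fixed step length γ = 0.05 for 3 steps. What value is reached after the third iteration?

-0.725

J′(u) = 10u + 4
u₁ = -3 − 0.05·(-26) = -1.7
u₂ = -1.7 − 0.05·(-13) = -1.05
u₃ = -1.05 − 0.05·(-6.5) = -0.725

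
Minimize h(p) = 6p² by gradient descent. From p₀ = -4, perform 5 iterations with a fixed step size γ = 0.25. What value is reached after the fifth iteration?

h′(p) = 12p
p₁ = -4 − 0.25·(-48) = 8
p₂ = 8 − 0.25·96 = -16
p₃ = -16 − 0.25·(-192) = 32
p₄ = 32 − 0.25·384 = -64
p₅ = -64 − 0.25·(-768) = 128

128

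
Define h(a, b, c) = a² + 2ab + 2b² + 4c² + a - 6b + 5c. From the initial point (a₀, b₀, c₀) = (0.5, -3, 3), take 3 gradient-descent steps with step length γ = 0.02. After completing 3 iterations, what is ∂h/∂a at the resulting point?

-1.753216

∇h = (2a + 2b + 1, 2a + 4b - 6, 8c + 5)
(a₁, b₁, c₁) = (0.5, -3, 3) − 0.02·(-4, -17, 29) = (0.58, -2.66, 2.42)
(a₂, b₂, c₂) = (0.58, -2.66, 2.42) − 0.02·(-3.16, -15.48, 24.36) = (0.6432, -2.3504, 1.9328)
(a₃, b₃, c₃) = (0.6432, -2.3504, 1.9328) − 0.02·(-2.4144, -14.1152, 20.4624) = (0.691488, -2.068096, 1.523552)
∂h/∂a at (0.691488, -2.068096, 1.523552) = -1.753216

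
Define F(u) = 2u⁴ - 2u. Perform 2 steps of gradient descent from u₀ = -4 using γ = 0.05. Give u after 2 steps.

-4065.5252

F′(u) = 8u³ - 2
Step 1: F′(-4) = -514; u₁ = -4 − 0.05·(-514) = 21.7
Step 2: F′(21.7) = 81744.504; u₂ = 21.7 − 0.05·81744.504 = -4065.5252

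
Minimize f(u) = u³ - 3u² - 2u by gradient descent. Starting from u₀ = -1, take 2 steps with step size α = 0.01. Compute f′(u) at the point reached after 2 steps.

8.848762633627

f′(u) = 3u² - 6u - 2
Step 1: f′(-1) = 7; u₁ = -1 − 0.01·7 = -1.07
Step 2: f′(-1.07) = 7.8547; u₂ = -1.07 − 0.01·7.8547 = -1.148547
f′(u) at (-1.148547) = 8.848762633627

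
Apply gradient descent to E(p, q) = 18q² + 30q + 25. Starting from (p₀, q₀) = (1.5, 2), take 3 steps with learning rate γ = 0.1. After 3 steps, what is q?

∇E = (0, 36q + 30)
Step 1: at (1.5, 2), ∇E = (0, 102) → (1.5, 2) − 0.1·(0, 102) = (1.5, -8.2)
Step 2: at (1.5, -8.2), ∇E = (0, -265.2) → (1.5, -8.2) − 0.1·(0, -265.2) = (1.5, 18.32)
Step 3: at (1.5, 18.32), ∇E = (0, 689.52) → (1.5, 18.32) − 0.1·(0, 689.52) = (1.5, -50.632)
q = -50.632

-50.632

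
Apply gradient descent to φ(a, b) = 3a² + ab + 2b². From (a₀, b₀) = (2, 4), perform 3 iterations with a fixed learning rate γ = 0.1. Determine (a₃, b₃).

∇φ = (6a + b, a + 4b)
Step 1: at (2, 4), ∇φ = (16, 18) → (2, 4) − 0.1·(16, 18) = (0.4, 2.2)
Step 2: at (0.4, 2.2), ∇φ = (4.6, 9.2) → (0.4, 2.2) − 0.1·(4.6, 9.2) = (-0.06, 1.28)
Step 3: at (-0.06, 1.28), ∇φ = (0.92, 5.06) → (-0.06, 1.28) − 0.1·(0.92, 5.06) = (-0.152, 0.774)

(-0.152, 0.774)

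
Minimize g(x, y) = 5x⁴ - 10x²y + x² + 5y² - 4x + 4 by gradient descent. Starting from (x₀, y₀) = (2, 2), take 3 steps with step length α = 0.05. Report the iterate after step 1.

(-2, 3)

∇g = (20x³ - 20xy + 2x - 4, -10x² + 10y)
(x₁, y₁) = (2, 2) − 0.05·(80, -20) = (-2, 3)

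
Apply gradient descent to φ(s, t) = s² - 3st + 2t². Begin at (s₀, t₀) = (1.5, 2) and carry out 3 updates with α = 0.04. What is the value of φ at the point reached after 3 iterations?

∇φ = (2s - 3t, -3s + 4t)
(s₁, t₁) = (1.5, 2) − 0.04·(-3, 3.5) = (1.62, 1.86)
(s₂, t₂) = (1.62, 1.86) − 0.04·(-2.34, 2.58) = (1.7136, 1.7568)
(s₃, t₃) = (1.7136, 1.7568) − 0.04·(-1.8432, 1.8864) = (1.787328, 1.681344)
φ(1.787328, 1.681344) = -0.16696295424

-0.16696295424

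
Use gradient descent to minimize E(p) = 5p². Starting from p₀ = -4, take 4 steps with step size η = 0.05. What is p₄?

E′(p) = 10p
p₁ = -4 − 0.05·(-40) = -2
p₂ = -2 − 0.05·(-20) = -1
p₃ = -1 − 0.05·(-10) = -0.5
p₄ = -0.5 − 0.05·(-5) = -0.25

-0.25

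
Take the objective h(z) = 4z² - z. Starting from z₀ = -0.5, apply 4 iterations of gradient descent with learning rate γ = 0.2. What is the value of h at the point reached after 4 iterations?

h′(z) = 8z - 1
z₁ = -0.5 − 0.2·(-5) = 0.5
z₂ = 0.5 − 0.2·3 = -0.1
z₃ = -0.1 − 0.2·(-1.8) = 0.26
z₄ = 0.26 − 0.2·1.08 = 0.044
h(0.044) = -0.036256

-0.036256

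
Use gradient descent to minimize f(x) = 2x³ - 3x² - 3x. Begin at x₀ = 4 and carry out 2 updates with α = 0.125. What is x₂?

-23.76171875

f′(x) = 6x² - 6x - 3
Step 1: f′(4) = 69; x₁ = 4 − 0.125·69 = -4.625
Step 2: f′(-4.625) = 153.09375; x₂ = -4.625 − 0.125·153.09375 = -23.76171875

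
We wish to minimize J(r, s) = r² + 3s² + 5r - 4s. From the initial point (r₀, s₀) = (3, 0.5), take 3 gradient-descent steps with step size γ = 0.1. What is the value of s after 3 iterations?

∇J = (2r + 5, 6s - 4)
Step 1: at (3, 0.5), ∇J = (11, -1) → (3, 0.5) − 0.1·(11, -1) = (1.9, 0.6)
Step 2: at (1.9, 0.6), ∇J = (8.8, -0.4) → (1.9, 0.6) − 0.1·(8.8, -0.4) = (1.02, 0.64)
Step 3: at (1.02, 0.64), ∇J = (7.04, -0.16) → (1.02, 0.64) − 0.1·(7.04, -0.16) = (0.316, 0.656)
s = 0.656

0.656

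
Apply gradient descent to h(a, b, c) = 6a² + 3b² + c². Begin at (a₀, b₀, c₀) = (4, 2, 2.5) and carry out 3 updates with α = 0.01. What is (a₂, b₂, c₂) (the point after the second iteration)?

(3.0976, 1.7672, 2.401)

∇h = (12a, 6b, 2c)
Step 1: at (4, 2, 2.5), ∇h = (48, 12, 5) → (4, 2, 2.5) − 0.01·(48, 12, 5) = (3.52, 1.88, 2.45)
Step 2: at (3.52, 1.88, 2.45), ∇h = (42.24, 11.28, 4.9) → (3.52, 1.88, 2.45) − 0.01·(42.24, 11.28, 4.9) = (3.0976, 1.7672, 2.401)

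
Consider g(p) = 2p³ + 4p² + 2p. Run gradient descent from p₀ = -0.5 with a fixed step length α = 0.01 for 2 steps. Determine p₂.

-0.4901015

g′(p) = 6p² + 8p + 2
p₁ = -0.5 − 0.01·(-0.5) = -0.495
p₂ = -0.495 − 0.01·(-0.48985) = -0.4901015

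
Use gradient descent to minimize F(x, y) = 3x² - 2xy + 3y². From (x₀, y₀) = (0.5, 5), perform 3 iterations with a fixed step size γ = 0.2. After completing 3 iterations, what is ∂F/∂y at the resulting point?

-3.8

∇F = (6x - 2y, -2x + 6y)
Step 1: at (0.5, 5), ∇F = (-7, 29) → (0.5, 5) − 0.2·(-7, 29) = (1.9, -0.8)
Step 2: at (1.9, -0.8), ∇F = (13, -8.6) → (1.9, -0.8) − 0.2·(13, -8.6) = (-0.7, 0.92)
Step 3: at (-0.7, 0.92), ∇F = (-6.04, 6.92) → (-0.7, 0.92) − 0.2·(-6.04, 6.92) = (0.508, -0.464)
∂F/∂y at (0.508, -0.464) = -3.8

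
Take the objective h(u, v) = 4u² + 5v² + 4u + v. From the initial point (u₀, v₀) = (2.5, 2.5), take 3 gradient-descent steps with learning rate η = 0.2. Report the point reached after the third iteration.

∇h = (8u + 4, 10v + 1)
(u₁, v₁) = (2.5, 2.5) − 0.2·(24, 26) = (-2.3, -2.7)
(u₂, v₂) = (-2.3, -2.7) − 0.2·(-14.4, -26) = (0.58, 2.5)
(u₃, v₃) = (0.58, 2.5) − 0.2·(8.64, 26) = (-1.148, -2.7)

(-1.148, -2.7)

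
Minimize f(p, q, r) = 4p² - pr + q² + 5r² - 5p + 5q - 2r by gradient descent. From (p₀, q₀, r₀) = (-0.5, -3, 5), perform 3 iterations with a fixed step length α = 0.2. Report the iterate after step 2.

(-1.32, -2.68, 5.56)

∇f = (8p - r - 5, 2q + 5, -p + 10r - 2)
Step 1: at (-0.5, -3, 5), ∇f = (-14, -1, 48.5) → (-0.5, -3, 5) − 0.2·(-14, -1, 48.5) = (2.3, -2.8, -4.7)
Step 2: at (2.3, -2.8, -4.7), ∇f = (18.1, -0.6, -51.3) → (2.3, -2.8, -4.7) − 0.2·(18.1, -0.6, -51.3) = (-1.32, -2.68, 5.56)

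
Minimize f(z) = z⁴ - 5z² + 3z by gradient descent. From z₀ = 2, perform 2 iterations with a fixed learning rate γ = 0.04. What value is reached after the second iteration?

f′(z) = 4z³ - 10z + 3
Step 1: f′(2) = 15; z₁ = 2 − 0.04·15 = 1.4
Step 2: f′(1.4) = -0.024; z₂ = 1.4 − 0.04·(-0.024) = 1.40096

1.40096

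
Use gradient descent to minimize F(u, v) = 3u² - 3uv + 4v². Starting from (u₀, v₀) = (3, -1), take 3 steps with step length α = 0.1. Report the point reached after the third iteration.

∇F = (6u - 3v, -3u + 8v)
Step 1: at (3, -1), ∇F = (21, -17) → (3, -1) − 0.1·(21, -17) = (0.9, 0.7)
Step 2: at (0.9, 0.7), ∇F = (3.3, 2.9) → (0.9, 0.7) − 0.1·(3.3, 2.9) = (0.57, 0.41)
Step 3: at (0.57, 0.41), ∇F = (2.19, 1.57) → (0.57, 0.41) − 0.1·(2.19, 1.57) = (0.351, 0.253)

(0.351, 0.253)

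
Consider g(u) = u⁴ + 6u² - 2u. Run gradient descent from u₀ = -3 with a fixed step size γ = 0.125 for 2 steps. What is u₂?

-1780.6640625

g′(u) = 4u³ + 12u - 2
u₁ = -3 − 0.125·(-146) = 15.25
u₂ = 15.25 − 0.125·14367.3125 = -1780.6640625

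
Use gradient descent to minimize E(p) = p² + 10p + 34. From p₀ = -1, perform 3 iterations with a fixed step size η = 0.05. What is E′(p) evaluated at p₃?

5.832

E′(p) = 2p + 10
p₁ = -1 − 0.05·8 = -1.4
p₂ = -1.4 − 0.05·7.2 = -1.76
p₃ = -1.76 − 0.05·6.48 = -2.084
E′(p) at (-2.084) = 5.832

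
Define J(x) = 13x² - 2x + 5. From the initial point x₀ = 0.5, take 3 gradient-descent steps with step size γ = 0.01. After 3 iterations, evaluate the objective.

5.305172794448

J′(x) = 26x - 2
x₁ = 0.5 − 0.01·11 = 0.39
x₂ = 0.39 − 0.01·8.14 = 0.3086
x₃ = 0.3086 − 0.01·6.0236 = 0.248364
J(0.248364) = 5.305172794448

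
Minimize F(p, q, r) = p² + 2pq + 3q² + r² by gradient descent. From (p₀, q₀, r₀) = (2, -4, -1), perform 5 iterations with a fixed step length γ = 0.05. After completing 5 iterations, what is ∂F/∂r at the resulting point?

-1.18098

∇F = (2p + 2q, 2p + 6q, 2r)
(p₁, q₁, r₁) = (2, -4, -1) − 0.05·(-4, -20, -2) = (2.2, -3, -0.9)
(p₂, q₂, r₂) = (2.2, -3, -0.9) − 0.05·(-1.6, -13.6, -1.8) = (2.28, -2.32, -0.81)
(p₃, q₃, r₃) = (2.28, -2.32, -0.81) − 0.05·(-0.08, -9.36, -1.62) = (2.284, -1.852, -0.729)
(p₄, q₄, r₄) = (2.284, -1.852, -0.729) − 0.05·(0.864, -6.544, -1.458) = (2.2408, -1.5248, -0.6561)
(p₅, q₅, r₅) = (2.2408, -1.5248, -0.6561) − 0.05·(1.432, -4.6672, -1.3122) = (2.1692, -1.29144, -0.59049)
∂F/∂r at (2.1692, -1.29144, -0.59049) = -1.18098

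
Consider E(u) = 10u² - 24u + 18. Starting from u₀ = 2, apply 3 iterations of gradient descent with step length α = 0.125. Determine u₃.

-1.5

E′(u) = 20u - 24
u₁ = 2 − 0.125·16 = 0
u₂ = 0 − 0.125·(-24) = 3
u₃ = 3 − 0.125·36 = -1.5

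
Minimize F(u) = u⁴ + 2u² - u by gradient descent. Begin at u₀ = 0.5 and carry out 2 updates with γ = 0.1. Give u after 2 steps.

F′(u) = 4u³ + 4u - 1
Step 1: F′(0.5) = 1.5; u₁ = 0.5 − 0.1·1.5 = 0.35
Step 2: F′(0.35) = 0.5715; u₂ = 0.35 − 0.1·0.5715 = 0.29285

0.29285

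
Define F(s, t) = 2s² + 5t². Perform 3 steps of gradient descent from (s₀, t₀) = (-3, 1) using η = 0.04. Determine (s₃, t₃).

(-1.778112, 0.216)

∇F = (4s, 10t)
(s₁, t₁) = (-3, 1) − 0.04·(-12, 10) = (-2.52, 0.6)
(s₂, t₂) = (-2.52, 0.6) − 0.04·(-10.08, 6) = (-2.1168, 0.36)
(s₃, t₃) = (-2.1168, 0.36) − 0.04·(-8.4672, 3.6) = (-1.778112, 0.216)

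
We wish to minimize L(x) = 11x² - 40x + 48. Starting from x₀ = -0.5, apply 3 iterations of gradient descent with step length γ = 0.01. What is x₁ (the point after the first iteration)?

0.01

L′(x) = 22x - 40
Step 1: L′(-0.5) = -51; x₁ = -0.5 − 0.01·(-51) = 0.01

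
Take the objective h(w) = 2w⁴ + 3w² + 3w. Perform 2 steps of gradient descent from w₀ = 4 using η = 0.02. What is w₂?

43.84012032

h′(w) = 8w³ + 6w + 3
w₁ = 4 − 0.02·539 = -6.78
w₂ = -6.78 − 0.02·(-2531.006016) = 43.84012032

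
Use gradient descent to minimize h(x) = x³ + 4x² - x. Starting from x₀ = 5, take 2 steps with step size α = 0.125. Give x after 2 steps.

-31.9609375

h′(x) = 3x² + 8x - 1
Step 1: h′(5) = 114; x₁ = 5 − 0.125·114 = -9.25
Step 2: h′(-9.25) = 181.6875; x₂ = -9.25 − 0.125·181.6875 = -31.9609375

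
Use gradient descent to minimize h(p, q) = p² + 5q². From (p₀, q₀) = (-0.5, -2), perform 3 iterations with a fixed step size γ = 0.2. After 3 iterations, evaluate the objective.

20.011664

∇h = (2p, 10q)
(p₁, q₁) = (-0.5, -2) − 0.2·(-1, -20) = (-0.3, 2)
(p₂, q₂) = (-0.3, 2) − 0.2·(-0.6, 20) = (-0.18, -2)
(p₃, q₃) = (-0.18, -2) − 0.2·(-0.36, -20) = (-0.108, 2)
h(-0.108, 2) = 20.011664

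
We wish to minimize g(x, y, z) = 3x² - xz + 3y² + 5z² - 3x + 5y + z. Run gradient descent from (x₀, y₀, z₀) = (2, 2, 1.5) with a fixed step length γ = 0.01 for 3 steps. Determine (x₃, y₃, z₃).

∇g = (6x - z - 3, 6y + 5, -x + 10z + 1)
Step 1: at (2, 2, 1.5), ∇g = (7.5, 17, 14) → (2, 2, 1.5) − 0.01·(7.5, 17, 14) = (1.925, 1.83, 1.36)
Step 2: at (1.925, 1.83, 1.36), ∇g = (7.19, 15.98, 12.675) → (1.925, 1.83, 1.36) − 0.01·(7.19, 15.98, 12.675) = (1.8531, 1.6702, 1.23325)
Step 3: at (1.8531, 1.6702, 1.23325), ∇g = (6.88535, 15.0212, 11.4794) → (1.8531, 1.6702, 1.23325) − 0.01·(6.88535, 15.0212, 11.4794) = (1.7842465, 1.519988, 1.118456)

(1.7842465, 1.519988, 1.118456)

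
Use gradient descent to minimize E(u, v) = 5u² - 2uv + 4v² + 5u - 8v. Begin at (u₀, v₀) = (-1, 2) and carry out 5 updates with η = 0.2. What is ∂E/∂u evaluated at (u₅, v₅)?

33.13952

∇E = (10u - 2v + 5, -2u + 8v - 8)
(u₁, v₁) = (-1, 2) − 0.2·(-9, 10) = (0.8, 0)
(u₂, v₂) = (0.8, 0) − 0.2·(13, -9.6) = (-1.8, 1.92)
(u₃, v₃) = (-1.8, 1.92) − 0.2·(-16.84, 10.96) = (1.568, -0.272)
(u₄, v₄) = (1.568, -0.272) − 0.2·(21.224, -13.312) = (-2.6768, 2.3904)
(u₅, v₅) = (-2.6768, 2.3904) − 0.2·(-26.5488, 16.4768) = (2.63296, -0.90496)
∂E/∂u at (2.63296, -0.90496) = 33.13952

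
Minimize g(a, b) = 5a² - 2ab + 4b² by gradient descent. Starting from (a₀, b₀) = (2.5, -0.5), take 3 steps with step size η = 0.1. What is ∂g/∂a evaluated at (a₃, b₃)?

0.064

∇g = (10a - 2b, -2a + 8b)
Step 1: at (2.5, -0.5), ∇g = (26, -9) → (2.5, -0.5) − 0.1·(26, -9) = (-0.1, 0.4)
Step 2: at (-0.1, 0.4), ∇g = (-1.8, 3.4) → (-0.1, 0.4) − 0.1·(-1.8, 3.4) = (0.08, 0.06)
Step 3: at (0.08, 0.06), ∇g = (0.68, 0.32) → (0.08, 0.06) − 0.1·(0.68, 0.32) = (0.012, 0.028)
∂g/∂a at (0.012, 0.028) = 0.064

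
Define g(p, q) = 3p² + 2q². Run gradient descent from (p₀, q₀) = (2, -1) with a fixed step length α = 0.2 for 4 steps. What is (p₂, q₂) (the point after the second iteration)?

(0.08, -0.04)

∇g = (6p, 4q)
Step 1: at (2, -1), ∇g = (12, -4) → (2, -1) − 0.2·(12, -4) = (-0.4, -0.2)
Step 2: at (-0.4, -0.2), ∇g = (-2.4, -0.8) → (-0.4, -0.2) − 0.2·(-2.4, -0.8) = (0.08, -0.04)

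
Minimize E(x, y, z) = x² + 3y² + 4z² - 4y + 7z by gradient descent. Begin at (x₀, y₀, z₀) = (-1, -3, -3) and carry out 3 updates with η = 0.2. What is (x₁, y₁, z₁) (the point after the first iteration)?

∇E = (2x, 6y - 4, 8z + 7)
Step 1: at (-1, -3, -3), ∇E = (-2, -22, -17) → (-1, -3, -3) − 0.2·(-2, -22, -17) = (-0.6, 1.4, 0.4)

(-0.6, 1.4, 0.4)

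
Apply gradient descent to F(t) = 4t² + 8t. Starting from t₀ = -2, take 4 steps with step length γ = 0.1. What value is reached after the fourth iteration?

F′(t) = 8t + 8
t₁ = -2 − 0.1·(-8) = -1.2
t₂ = -1.2 − 0.1·(-1.6) = -1.04
t₃ = -1.04 − 0.1·(-0.32) = -1.008
t₄ = -1.008 − 0.1·(-0.064) = -1.0016

-1.0016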